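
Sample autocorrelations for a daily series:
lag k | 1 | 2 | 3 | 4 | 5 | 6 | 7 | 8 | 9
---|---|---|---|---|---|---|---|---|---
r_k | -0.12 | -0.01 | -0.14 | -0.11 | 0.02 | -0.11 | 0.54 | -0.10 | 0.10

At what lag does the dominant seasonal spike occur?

The largest autocorrelation is r_7 = 0.54; the remaining lags stay at or below 0.10.
The dominant spike at lag 7 indicates a seasonal period of 7.

7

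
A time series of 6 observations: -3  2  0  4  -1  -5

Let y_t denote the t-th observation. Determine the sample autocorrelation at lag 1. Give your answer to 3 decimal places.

Mean ȳ = (-3 + 2 + 0 + 4 − 1 − 5)/6 = -0.5000
Numerator Σ_{t=1}^{5}(y_t−ȳ)(y_{t+1}−ȳ) = -2.7500
Denominator Σ(y_t−ȳ)² = 53.5000
r_1 = -2.7500 / 53.5000 = -0.051

-0.051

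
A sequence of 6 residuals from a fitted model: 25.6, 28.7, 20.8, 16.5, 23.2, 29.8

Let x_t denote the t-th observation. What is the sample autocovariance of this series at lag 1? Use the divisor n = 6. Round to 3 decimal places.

Mean x̄ = (25.6 + 28.7 + 20.8 + 16.5 + 23.2 + 29.8)/6 = 24.1000
Deviations: 1.5000, 4.6000, -3.3000, -7.6000, -0.9000, 5.7000
Σ_{t=1}^{5}(x_t−x̄)(x_{t+1}−x̄) = 18.5100
γ_1 = 18.5100 / 6 = 3.085

3.085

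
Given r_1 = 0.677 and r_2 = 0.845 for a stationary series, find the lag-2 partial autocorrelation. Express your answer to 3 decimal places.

φ_{22} = (r_2 − r_1²) / (1 − r_1²)
r_1² = (0.677)² = 0.458329
Numerator = 0.845 − 0.4583 = 0.3867; denominator = 1 − 0.4583 = 0.5417
φ_{22} = 0.3867 / 0.5417 = 0.714

0.714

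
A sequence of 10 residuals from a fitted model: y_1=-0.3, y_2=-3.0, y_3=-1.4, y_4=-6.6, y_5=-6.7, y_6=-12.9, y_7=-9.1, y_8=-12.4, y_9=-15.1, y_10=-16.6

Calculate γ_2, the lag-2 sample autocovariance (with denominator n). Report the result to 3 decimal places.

Mean ȳ = (-0.3 − 3.0 − 1.4 − 6.6 − 6.7 − 12.9 − 9.1 − 12.4 − 15.1 − 16.6)/10 = -8.4100
Σ_{t=1}^{8}(y_t−ȳ)(y_{t+2}−ȳ) = 124.5328
γ_2 = 124.5328 / 10 = 12.453

12.453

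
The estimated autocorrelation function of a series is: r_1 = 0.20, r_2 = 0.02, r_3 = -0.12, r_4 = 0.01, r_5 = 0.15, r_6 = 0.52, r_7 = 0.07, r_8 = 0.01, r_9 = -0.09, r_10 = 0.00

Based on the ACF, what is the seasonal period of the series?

The largest autocorrelation is r_6 = 0.52; the remaining lags stay at or below 0.20. The elevated value at lag 1 (0.20), dropping to 0.02 at lag 2, reflects decaying short-term dependence rather than seasonality.
The dominant spike at lag 6 indicates a seasonal period of 6.

6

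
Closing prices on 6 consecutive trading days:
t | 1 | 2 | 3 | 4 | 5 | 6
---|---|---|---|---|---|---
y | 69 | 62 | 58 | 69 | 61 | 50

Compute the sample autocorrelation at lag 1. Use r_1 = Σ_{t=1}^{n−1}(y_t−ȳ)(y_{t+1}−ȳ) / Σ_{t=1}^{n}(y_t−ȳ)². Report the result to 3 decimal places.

Mean ȳ = (69 + 62 + 58 + 69 + 61 + 50)/6 = 61.5000
Σ(y_t−ȳ)(y_{t+1}−ȳ) = (3.7500) + (-1.7500) + (-26.2500) + (-3.7500) + (5.7500) = -22.2500
Denominator Σ(y_t−ȳ)² = 257.5000
r_1 = -22.2500 / 257.5000 = -0.086

-0.086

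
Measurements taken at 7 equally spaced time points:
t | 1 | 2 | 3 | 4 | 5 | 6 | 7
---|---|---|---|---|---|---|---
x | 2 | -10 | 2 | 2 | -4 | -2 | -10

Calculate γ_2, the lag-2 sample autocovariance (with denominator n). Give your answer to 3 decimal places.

-0.618

Mean x̄ = (2 − 10 + 2 + 2 − 4 − 2 − 10)/7 = -2.8571
Σ_{t=1}^{5}(x_t−x̄)(x_{t+2}−x̄) = -4.3265
γ_2 = -4.3265 / 7 = -0.618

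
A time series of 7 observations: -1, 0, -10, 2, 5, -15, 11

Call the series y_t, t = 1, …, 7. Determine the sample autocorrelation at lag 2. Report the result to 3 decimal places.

Mean ȳ = (-1 + 0 − 10 + 2 + 5 − 15 + 11)/7 = -1.1429
Deviations from mean: 0.1429, 1.1429, -8.8571, 3.1429, 6.1429, -13.8571, 12.1429
Numerator Σ_{t=1}^{5}(y_t−ȳ)(y_{t+2}−ȳ) = -21.0408
Denominator Σ(y_t−ȳ)² = 466.8571
r_2 = -21.0408 / 466.8571 = -0.045

-0.045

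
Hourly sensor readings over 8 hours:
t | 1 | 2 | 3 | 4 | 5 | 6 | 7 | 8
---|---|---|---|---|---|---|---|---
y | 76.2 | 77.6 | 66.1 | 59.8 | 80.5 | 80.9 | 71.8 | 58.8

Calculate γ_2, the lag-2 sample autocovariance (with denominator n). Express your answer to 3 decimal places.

Mean ȳ = (76.2 + 77.6 + 66.1 + 59.8 + 80.5 + 80.9 + 71.8 + 58.8)/8 = 71.4625
Σ_{t=1}^{6}(y_t−ȳ)(y_{t+2}−ȳ) = -371.9641
γ_2 = -371.9641 / 8 = -46.496

-46.496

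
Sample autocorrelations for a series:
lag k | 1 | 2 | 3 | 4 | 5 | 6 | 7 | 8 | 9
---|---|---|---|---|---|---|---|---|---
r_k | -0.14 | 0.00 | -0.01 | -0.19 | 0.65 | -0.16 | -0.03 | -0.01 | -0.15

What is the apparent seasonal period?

5

The largest autocorrelation is r_5 = 0.65; the remaining lags stay at or below 0.00.
The dominant spike at lag 5 indicates a seasonal period of 5.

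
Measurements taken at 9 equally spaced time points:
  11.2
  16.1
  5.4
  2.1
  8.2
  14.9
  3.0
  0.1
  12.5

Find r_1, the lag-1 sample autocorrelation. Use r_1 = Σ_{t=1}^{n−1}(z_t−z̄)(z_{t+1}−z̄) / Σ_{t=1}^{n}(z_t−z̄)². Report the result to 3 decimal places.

Mean z̄ = (11.2 + 16.1 + 5.4 + 2.1 + 8.2 + 14.9 + 3.0 + 0.1 + 12.5)/9 = 8.1667
Numerator Σ_{t=1}^{8}(z_t−z̄)(z_{t+1}−z̄) = -9.1444
Denominator Σ(z_t−z̄)² = 272.4800
r_1 = -9.1444 / 272.4800 = -0.034

-0.034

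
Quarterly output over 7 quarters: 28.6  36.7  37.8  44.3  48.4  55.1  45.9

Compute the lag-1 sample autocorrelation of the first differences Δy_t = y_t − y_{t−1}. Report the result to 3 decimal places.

-0.257

First differences Δy: 8.1, 1.1, 6.5, 4.1, 6.7, -9.2
Mean of differences = 2.8833
Numerator Σ(Δy_t−Δȳ)(Δy_{t+1}−Δȳ) = -52.8269
Denominator Σ(Δy_t−Δȳ)² = 205.5283
r_1(Δy) = -52.8269 / 205.5283 = -0.257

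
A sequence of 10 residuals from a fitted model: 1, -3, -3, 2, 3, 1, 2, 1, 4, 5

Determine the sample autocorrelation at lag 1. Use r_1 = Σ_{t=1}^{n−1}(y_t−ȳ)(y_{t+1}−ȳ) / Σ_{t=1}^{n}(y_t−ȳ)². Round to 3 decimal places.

Mean ȳ = (1 − 3 − 3 + 2 + 3 + 1 + 2 + 1 + 4 + 5)/10 = 1.3000
Numerator Σ_{t=1}^{9}(y_t−ȳ)(y_{t+1}−ȳ) = 26.2100
Denominator Σ(y_t−ȳ)² = 62.1000
r_1 = 26.2100 / 62.1000 = 0.422

0.422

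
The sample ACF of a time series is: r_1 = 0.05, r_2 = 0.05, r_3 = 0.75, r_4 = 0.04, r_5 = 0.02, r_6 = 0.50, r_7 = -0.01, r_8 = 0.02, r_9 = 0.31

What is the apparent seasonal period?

The largest autocorrelation is r_3 = 0.75, with weaker echoes at lags 6 (0.50) and 9 (0.31); the remaining lags stay at or below 0.05.
The dominant spike at lag 3 indicates a seasonal period of 3.

3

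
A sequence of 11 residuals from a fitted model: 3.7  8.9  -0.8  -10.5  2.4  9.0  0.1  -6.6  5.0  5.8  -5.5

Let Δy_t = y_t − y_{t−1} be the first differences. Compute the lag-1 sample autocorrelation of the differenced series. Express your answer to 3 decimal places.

First differences Δy: 5.2, -9.7, -9.7, 12.9, 6.6, -8.9, -6.7, 11.6, 0.8, -11.3
Mean of differences = -0.9200
Numerator Σ(Δy_t−Δȳ)(Δy_{t+1}−Δȳ) = -76.6284
Denominator Σ(Δy_t−Δȳ)² = 803.7160
r_1(Δy) = -76.6284 / 803.7160 = -0.095

-0.095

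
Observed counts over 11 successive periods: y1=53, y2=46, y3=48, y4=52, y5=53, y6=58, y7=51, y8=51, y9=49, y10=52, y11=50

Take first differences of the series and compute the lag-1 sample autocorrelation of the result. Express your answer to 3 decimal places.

-0.264

First differences Δy: -7, 2, 4, 1, 5, -7, 0, -2, 3, -2
Mean of differences = -0.3000
Numerator Σ(Δy_t−Δȳ)(Δy_{t+1}−Δȳ) = -42.2900
Denominator Σ(Δy_t−Δȳ)² = 160.1000
r_1(Δy) = -42.2900 / 160.1000 = -0.264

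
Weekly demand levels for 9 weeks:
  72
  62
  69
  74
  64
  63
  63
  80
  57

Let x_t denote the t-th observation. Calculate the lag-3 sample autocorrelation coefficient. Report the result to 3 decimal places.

Mean x̄ = (72 + 62 + 69 + 74 + 64 + 63 + 63 + 80 + 57)/9 = 67.1111
Σ(x_t−x̄)(x_{t+3}−x̄) = (33.6790) + (15.9012) + (-7.7654) + (-28.3210) + (-40.0988) + (41.5679) = 14.9630
Denominator Σ(x_t−x̄)² = 412.8889
r_3 = 14.9630 / 412.8889 = 0.036

0.036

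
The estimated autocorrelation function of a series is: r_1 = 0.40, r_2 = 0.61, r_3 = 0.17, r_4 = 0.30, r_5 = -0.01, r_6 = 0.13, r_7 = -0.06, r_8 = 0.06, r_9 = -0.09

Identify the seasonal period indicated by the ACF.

2

The largest autocorrelation is r_2 = 0.61; the remaining lags stay at or below 0.40.
The dominant spike at lag 2 indicates a seasonal period of 2.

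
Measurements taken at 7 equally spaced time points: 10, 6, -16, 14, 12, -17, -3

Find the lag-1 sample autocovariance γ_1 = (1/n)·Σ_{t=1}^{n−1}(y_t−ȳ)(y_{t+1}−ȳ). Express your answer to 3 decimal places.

Mean ȳ = (10 + 6 − 16 + 14 + 12 − 17 − 3)/7 = 0.8571
Σ_{t=1}^{6}(y_t−ȳ)(y_{t+1}−ȳ) = -244.8776
γ_1 = -244.8776 / 7 = -34.983

-34.983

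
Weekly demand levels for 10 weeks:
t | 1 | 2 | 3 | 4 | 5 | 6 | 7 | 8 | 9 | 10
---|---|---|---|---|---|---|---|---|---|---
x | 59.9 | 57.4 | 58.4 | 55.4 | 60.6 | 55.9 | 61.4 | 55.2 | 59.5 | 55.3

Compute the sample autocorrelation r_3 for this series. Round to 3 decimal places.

Mean x̄ = (59.9 + 57.4 + 58.4 + 55.4 + 60.6 + 55.9 + 61.4 + 55.2 + 59.5 + 55.3)/10 = 57.9000
Σ(x_t−x̄)(x_{t+3}−x̄) = (-5.0000) + (-1.3500) + (-1.0000) + (-8.7500) + (-7.2900) + (-3.2000) + (-9.1000) = -35.6900
Denominator Σ(x_t−x̄)² = 50.9000
r_3 = -35.6900 / 50.9000 = -0.701

-0.701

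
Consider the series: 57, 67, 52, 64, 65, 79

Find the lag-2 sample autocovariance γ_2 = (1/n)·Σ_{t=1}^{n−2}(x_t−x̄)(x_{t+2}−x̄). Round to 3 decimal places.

Mean x̄ = (57 + 67 + 52 + 64 + 65 + 79)/6 = 64.0000
Σ_{t=1}^{4}(x_t−x̄)(x_{t+2}−x̄) = 72.0000
γ_2 = 72.0000 / 6 = 12.000

12.000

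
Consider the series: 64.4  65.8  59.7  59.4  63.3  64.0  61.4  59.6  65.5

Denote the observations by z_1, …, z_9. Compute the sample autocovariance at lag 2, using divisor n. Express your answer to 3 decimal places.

-3.407

Mean z̄ = (64.4 + 65.8 + 59.7 + 59.4 + 63.3 + 64.0 + 61.4 + 59.6 + 65.5)/9 = 62.5667
Σ_{t=1}^{7}(z_t−z̄)(z_{t+2}−z̄) = -30.6656
γ_2 = -30.6656 / 9 = -3.407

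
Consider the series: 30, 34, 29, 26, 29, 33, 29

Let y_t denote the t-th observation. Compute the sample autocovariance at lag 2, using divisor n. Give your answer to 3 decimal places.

-3.714

Mean ȳ = (30 + 34 + 29 + 26 + 29 + 33 + 29)/7 = 30.0000
Σ_{t=1}^{5}(y_t−ȳ)(y_{t+2}−ȳ) = -26.0000
γ_2 = -26.0000 / 7 = -3.714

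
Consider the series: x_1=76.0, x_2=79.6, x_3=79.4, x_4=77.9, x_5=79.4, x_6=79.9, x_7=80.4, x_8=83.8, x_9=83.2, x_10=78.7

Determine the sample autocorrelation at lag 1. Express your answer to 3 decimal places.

Mean x̄ = (76.0 + 79.6 + 79.4 + 77.9 + 79.4 + 79.9 + 80.4 + 83.8 + 83.2 + 78.7)/10 = 79.8300
Numerator Σ_{t=1}^{9}(x_t−x̄)(x_{t+1}−x̄) = 14.4831
Denominator Σ(x_t−x̄)² = 47.5410
r_1 = 14.4831 / 47.5410 = 0.305

0.305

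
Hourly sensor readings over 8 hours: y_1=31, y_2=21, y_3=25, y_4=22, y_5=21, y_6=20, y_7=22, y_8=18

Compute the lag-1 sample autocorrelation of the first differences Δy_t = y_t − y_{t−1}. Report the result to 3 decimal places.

-0.485

First differences Δy: -10, 4, -3, -1, -1, 2, -4
Mean of differences = -1.8571
Numerator Σ(Δy_t−Δȳ)(Δy_{t+1}−Δȳ) = -59.5918
Denominator Σ(Δy_t−Δȳ)² = 122.8571
r_1(Δy) = -59.5918 / 122.8571 = -0.485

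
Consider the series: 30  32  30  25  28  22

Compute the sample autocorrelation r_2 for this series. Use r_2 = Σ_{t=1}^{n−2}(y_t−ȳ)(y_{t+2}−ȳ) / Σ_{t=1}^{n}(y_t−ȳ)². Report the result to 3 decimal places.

Mean ȳ = (30 + 32 + 30 + 25 + 28 + 22)/6 = 27.8333
Deviations from mean: 2.1667, 4.1667, 2.1667, -2.8333, 0.1667, -5.8333
Numerator Σ_{t=1}^{4}(y_t−ȳ)(y_{t+2}−ȳ) = 9.7778
Denominator Σ(y_t−ȳ)² = 68.8333
r_2 = 9.7778 / 68.8333 = 0.142

0.142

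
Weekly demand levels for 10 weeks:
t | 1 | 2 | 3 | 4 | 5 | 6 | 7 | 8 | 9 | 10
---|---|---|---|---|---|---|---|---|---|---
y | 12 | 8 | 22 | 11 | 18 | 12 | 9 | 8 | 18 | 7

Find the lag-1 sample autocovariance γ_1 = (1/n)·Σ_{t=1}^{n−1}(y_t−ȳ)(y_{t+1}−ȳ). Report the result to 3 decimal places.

Mean ȳ = (12 + 8 + 22 + 11 + 18 + 12 + 9 + 8 + 18 + 7)/10 = 12.5000
Σ_{t=1}^{9}(y_t−ȳ)(y_{t+1}−ȳ) = -103.2500
γ_1 = -103.2500 / 10 = -10.325

-10.325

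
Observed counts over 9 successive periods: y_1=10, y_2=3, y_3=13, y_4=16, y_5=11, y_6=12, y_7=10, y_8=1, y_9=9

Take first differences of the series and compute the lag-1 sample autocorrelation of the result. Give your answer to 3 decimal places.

First differences Δy: -7, 10, 3, -5, 1, -2, -9, 8
Mean of differences = -0.1250
Numerator Σ(Δy_t−Δȳ)(Δy_{t+1}−Δȳ) = -116.2656
Denominator Σ(Δy_t−Δȳ)² = 332.8750
r_1(Δy) = -116.2656 / 332.8750 = -0.349

-0.349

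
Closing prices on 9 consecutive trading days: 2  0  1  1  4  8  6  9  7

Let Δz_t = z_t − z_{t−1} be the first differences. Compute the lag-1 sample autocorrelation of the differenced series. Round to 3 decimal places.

First differences Δz: -2, 1, 0, 3, 4, -2, 3, -2
Mean of differences = 0.6250
Numerator Σ(Δz_t−Δz̄)(Δz_{t+1}−Δz̄) = -16.0156
Denominator Σ(Δz_t−Δz̄)² = 43.8750
r_1(Δz) = -16.0156 / 43.8750 = -0.365

-0.365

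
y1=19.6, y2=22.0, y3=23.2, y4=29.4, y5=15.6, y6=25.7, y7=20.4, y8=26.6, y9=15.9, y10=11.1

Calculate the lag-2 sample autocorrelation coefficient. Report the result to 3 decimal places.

Mean ȳ = (19.6 + 22.0 + 23.2 + 29.4 + 15.6 + 25.7 + 20.4 + 26.6 + 15.9 + 11.1)/10 = 20.9500
Numerator Σ_{t=1}^{8}(y_t−ȳ)(y_{t+2}−ȳ) = 10.8400
Denominator Σ(y_t−ȳ)² = 285.3250
r_2 = 10.8400 / 285.3250 = 0.038

0.038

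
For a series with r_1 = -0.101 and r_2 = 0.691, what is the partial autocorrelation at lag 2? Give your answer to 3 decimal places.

0.688

φ_{22} = (r_2 − r_1²) / (1 − r_1²)
r_1² = (-0.101)² = 0.010201
Numerator = 0.691 − 0.0102 = 0.6808; denominator = 1 − 0.0102 = 0.9898
φ_{22} = 0.6808 / 0.9898 = 0.688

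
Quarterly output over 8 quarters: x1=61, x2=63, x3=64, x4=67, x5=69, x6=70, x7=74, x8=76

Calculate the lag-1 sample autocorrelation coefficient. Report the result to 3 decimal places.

0.612

Mean x̄ = (61 + 63 + 64 + 67 + 69 + 70 + 74 + 76)/8 = 68.0000
Σ(x_t−x̄)(x_{t+1}−x̄) = (35.0000) + (20.0000) + (4.0000) + (-1.0000) + (2.0000) + (12.0000) + (48.0000) = 120.0000
Denominator Σ(x_t−x̄)² = 196.0000
r_1 = 120.0000 / 196.0000 = 0.612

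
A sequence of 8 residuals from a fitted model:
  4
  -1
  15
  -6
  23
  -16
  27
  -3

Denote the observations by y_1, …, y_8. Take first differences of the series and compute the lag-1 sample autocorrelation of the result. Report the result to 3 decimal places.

-0.875

First differences Δy: -5, 16, -21, 29, -39, 43, -30
Mean of differences = -1.0000
Numerator Σ(Δy_t−Δȳ)(Δy_{t+1}−Δȳ) = -5096.0000
Denominator Σ(Δy_t−Δȳ)² = 5826.0000
r_1(Δy) = -5096.0000 / 5826.0000 = -0.875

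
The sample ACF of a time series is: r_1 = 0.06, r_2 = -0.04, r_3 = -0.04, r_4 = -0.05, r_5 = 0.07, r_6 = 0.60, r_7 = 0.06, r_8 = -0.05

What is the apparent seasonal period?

6

The largest autocorrelation is r_6 = 0.60; the remaining lags stay at or below 0.07.
The dominant spike at lag 6 indicates a seasonal period of 6.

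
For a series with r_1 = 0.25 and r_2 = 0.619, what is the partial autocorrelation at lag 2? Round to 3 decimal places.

φ_{22} = (r_2 − r_1²) / (1 − r_1²)
r_1² = (0.25)² = 0.0625
Numerator = 0.619 − 0.0625 = 0.5565; denominator = 1 − 0.0625 = 0.9375
φ_{22} = 0.5565 / 0.9375 = 0.594

0.594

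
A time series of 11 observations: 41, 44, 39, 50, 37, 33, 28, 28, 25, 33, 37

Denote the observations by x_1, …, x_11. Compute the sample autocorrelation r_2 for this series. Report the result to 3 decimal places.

0.362

Mean x̄ = (41 + 44 + 39 + 50 + 37 + 33 + 28 + 28 + 25 + 33 + 37)/11 = 35.9091
Numerator Σ_{t=1}^{9}(x_t−x̄)(x_{t+2}−x̄) = 203.8926
Denominator Σ(x_t−x̄)² = 562.9091
r_2 = 203.8926 / 562.9091 = 0.362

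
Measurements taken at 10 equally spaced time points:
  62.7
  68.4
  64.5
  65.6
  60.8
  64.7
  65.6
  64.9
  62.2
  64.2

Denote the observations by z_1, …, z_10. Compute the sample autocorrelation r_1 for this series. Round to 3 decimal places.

-0.283

Mean z̄ = (62.7 + 68.4 + 64.5 + 65.6 + 60.8 + 64.7 + 65.6 + 64.9 + 62.2 + 64.2)/10 = 64.3600
Numerator Σ_{t=1}^{9}(z_t−z̄)(z_{t+1}−z̄) = -11.3216
Denominator Σ(z_t−z̄)² = 39.9440
r_1 = -11.3216 / 39.9440 = -0.283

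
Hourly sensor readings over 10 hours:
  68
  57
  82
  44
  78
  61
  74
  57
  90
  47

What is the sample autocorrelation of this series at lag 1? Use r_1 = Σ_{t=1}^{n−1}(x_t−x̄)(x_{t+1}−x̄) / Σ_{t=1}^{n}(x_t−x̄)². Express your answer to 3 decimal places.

-0.780

Mean x̄ = (68 + 57 + 82 + 44 + 78 + 61 + 74 + 57 + 90 + 47)/10 = 65.8000
Numerator Σ_{t=1}^{9}(x_t−x̄)(x_{t+1}−x̄) = -1619.0400
Denominator Σ(x_t−x̄)² = 2075.6000
r_1 = -1619.0400 / 2075.6000 = -0.780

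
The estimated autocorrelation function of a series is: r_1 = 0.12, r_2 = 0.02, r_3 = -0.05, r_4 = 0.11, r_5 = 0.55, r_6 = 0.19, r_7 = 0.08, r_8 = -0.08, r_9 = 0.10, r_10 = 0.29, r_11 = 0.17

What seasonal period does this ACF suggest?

5

The largest autocorrelation is r_5 = 0.55, with a weaker echo at lag 10 (0.29); the remaining lags stay at or below 0.19.
The dominant spike at lag 5 indicates a seasonal period of 5.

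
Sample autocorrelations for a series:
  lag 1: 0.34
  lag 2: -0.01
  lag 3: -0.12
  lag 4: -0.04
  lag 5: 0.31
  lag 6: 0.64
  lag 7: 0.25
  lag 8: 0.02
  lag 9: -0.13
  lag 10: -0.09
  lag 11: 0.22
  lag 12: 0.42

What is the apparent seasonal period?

6

The largest autocorrelation is r_6 = 0.64, with a weaker echo at lag 12 (0.42); the remaining lags stay at or below 0.34.
The dominant spike at lag 6 indicates a seasonal period of 6.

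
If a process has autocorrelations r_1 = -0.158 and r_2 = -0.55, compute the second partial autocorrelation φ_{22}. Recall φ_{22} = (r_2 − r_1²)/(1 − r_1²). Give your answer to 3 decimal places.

-0.590

φ_{22} = (r_2 − r_1²) / (1 − r_1²)
r_1² = (-0.158)² = 0.024964
Numerator = -0.55 − 0.0250 = -0.5750; denominator = 1 − 0.0250 = 0.9750
φ_{22} = -0.5750 / 0.9750 = -0.590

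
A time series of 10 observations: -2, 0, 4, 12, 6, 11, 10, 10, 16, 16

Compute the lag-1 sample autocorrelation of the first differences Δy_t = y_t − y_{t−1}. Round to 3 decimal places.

First differences Δy: 2, 4, 8, -6, 5, -1, 0, 6, 0
Mean of differences = 2.0000
Numerator Σ(Δy_t−Δȳ)(Δy_{t+1}−Δȳ) = -79.0000
Denominator Σ(Δy_t−Δȳ)² = 146.0000
r_1(Δy) = -79.0000 / 146.0000 = -0.541

-0.541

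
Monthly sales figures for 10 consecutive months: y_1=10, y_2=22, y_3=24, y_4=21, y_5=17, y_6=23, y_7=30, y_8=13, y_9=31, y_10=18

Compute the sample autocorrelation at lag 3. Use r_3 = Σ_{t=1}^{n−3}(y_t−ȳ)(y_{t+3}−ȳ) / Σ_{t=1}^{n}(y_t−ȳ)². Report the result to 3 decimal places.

0.068

Mean ȳ = (10 + 22 + 24 + 21 + 17 + 23 + 30 + 13 + 31 + 18)/10 = 20.9000
Numerator Σ_{t=1}^{7}(y_t−ȳ)(y_{t+3}−ȳ) = 27.6700
Denominator Σ(y_t−ȳ)² = 404.9000
r_3 = 27.6700 / 404.9000 = 0.068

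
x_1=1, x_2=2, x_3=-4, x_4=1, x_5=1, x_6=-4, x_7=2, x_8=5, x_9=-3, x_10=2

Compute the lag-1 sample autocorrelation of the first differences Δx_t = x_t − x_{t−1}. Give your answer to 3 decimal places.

-0.505

First differences Δx: 1, -6, 5, 0, -5, 6, 3, -8, 5
Mean of differences = 0.1111
Numerator Σ(Δx_t−Δx̄)(Δx_{t+1}−Δx̄) = -111.4568
Denominator Σ(Δx_t−Δx̄)² = 220.8889
r_1(Δx) = -111.4568 / 220.8889 = -0.505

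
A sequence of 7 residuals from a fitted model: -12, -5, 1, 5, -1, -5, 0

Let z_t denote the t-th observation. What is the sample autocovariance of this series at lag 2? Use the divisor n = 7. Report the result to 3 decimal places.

-8.950

Mean z̄ = (-12 − 5 + 1 + 5 − 1 − 5 + 0)/7 = -2.4286
Σ_{t=1}^{5}(z_t−z̄)(z_{t+2}−z̄) = -62.6531
γ_2 = -62.6531 / 7 = -8.950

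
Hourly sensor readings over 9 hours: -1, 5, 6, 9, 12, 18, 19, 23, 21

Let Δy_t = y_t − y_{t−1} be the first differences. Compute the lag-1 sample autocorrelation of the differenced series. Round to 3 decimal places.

-0.370

First differences Δy: 6, 1, 3, 3, 6, 1, 4, -2
Mean of differences = 2.7500
Numerator Σ(Δy_t−Δȳ)(Δy_{t+1}−Δȳ) = -19.0625
Denominator Σ(Δy_t−Δȳ)² = 51.5000
r_1(Δy) = -19.0625 / 51.5000 = -0.370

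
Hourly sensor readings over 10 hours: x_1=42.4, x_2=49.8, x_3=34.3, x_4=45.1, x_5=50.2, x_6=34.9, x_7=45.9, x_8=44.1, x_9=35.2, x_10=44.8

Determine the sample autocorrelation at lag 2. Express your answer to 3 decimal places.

Mean x̄ = (42.4 + 49.8 + 34.3 + 45.1 + 50.2 + 34.9 + 45.9 + 44.1 + 35.2 + 44.8)/10 = 42.6700
Numerator Σ_{t=1}^{8}(x_t−x̄)(x_{t+2}−x̄) = -70.1928
Denominator Σ(x_t−x̄)² = 316.7610
r_2 = -70.1928 / 316.7610 = -0.222

-0.222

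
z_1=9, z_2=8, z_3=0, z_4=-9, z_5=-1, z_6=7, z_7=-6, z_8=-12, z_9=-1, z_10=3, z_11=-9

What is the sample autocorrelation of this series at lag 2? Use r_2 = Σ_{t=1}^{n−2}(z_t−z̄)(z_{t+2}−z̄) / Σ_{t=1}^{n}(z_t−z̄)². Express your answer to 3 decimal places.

Mean z̄ = (9 + 8 + 0 − 9 − 1 + 7 − 6 − 12 − 1 + 3 − 9)/11 = -1.0000
Numerator Σ_{t=1}^{9}(z_t−z̄)(z_{t+2}−z̄) = -258.0000
Denominator Σ(z_t−z̄)² = 536.0000
r_2 = -258.0000 / 536.0000 = -0.481

-0.481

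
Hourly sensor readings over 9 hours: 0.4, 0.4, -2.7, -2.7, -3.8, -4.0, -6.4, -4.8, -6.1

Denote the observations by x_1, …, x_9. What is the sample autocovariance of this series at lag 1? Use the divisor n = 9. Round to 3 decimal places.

3.038

Mean x̄ = (0.4 + 0.4 − 2.7 − 2.7 − 3.8 − 4.0 − 6.4 − 4.8 − 6.1)/9 = -3.3000
Σ_{t=1}^{8}(x_t−x̄)(x_{t+1}−x̄) = 27.3400
γ_1 = 27.3400 / 9 = 3.038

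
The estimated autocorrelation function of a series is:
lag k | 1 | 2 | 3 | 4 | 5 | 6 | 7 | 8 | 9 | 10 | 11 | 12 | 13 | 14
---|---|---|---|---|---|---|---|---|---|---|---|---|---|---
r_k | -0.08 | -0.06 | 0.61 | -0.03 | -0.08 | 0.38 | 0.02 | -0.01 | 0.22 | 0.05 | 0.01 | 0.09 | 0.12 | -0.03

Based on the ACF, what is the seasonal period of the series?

3

The largest autocorrelation is r_3 = 0.61, with weaker echoes at lags 6 (0.38) and 9 (0.22); the remaining lags stay at or below 0.12.
The dominant spike at lag 3 indicates a seasonal period of 3.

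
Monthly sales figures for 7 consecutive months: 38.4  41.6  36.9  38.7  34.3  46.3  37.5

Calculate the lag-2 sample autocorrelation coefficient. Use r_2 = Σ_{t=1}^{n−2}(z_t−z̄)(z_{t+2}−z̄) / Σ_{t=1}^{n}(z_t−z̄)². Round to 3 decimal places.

Mean z̄ = (38.4 + 41.6 + 36.9 + 38.7 + 34.3 + 46.3 + 37.5)/7 = 39.1000
Deviations from mean: -0.7000, 2.5000, -2.2000, -0.4000, -4.8000, 7.2000, -1.6000
Numerator Σ_{t=1}^{5}(z_t−z̄)(z_{t+2}−z̄) = 15.9000
Denominator Σ(z_t−z̄)² = 89.1800
r_2 = 15.9000 / 89.1800 = 0.178

0.178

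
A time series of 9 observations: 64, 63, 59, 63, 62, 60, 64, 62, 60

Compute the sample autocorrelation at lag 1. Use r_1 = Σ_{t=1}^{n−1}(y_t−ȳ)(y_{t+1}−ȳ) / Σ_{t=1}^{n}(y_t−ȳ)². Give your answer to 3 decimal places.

-0.302

Mean ȳ = (64 + 63 + 59 + 63 + 62 + 60 + 64 + 62 + 60)/9 = 61.8889
Numerator Σ_{t=1}^{8}(y_t−ȳ)(y_{t+1}−ȳ) = -8.1235
Denominator Σ(y_t−ȳ)² = 26.8889
r_1 = -8.1235 / 26.8889 = -0.302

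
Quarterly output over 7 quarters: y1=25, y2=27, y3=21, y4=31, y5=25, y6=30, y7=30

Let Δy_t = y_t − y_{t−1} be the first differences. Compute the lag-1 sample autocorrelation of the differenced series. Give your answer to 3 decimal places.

First differences Δy: 2, -6, 10, -6, 5, 0
Mean of differences = 0.8333
Numerator Σ(Δy_t−Δȳ)(Δy_{t+1}−Δȳ) = -165.1944
Denominator Σ(Δy_t−Δȳ)² = 196.8333
r_1(Δy) = -165.1944 / 196.8333 = -0.839

-0.839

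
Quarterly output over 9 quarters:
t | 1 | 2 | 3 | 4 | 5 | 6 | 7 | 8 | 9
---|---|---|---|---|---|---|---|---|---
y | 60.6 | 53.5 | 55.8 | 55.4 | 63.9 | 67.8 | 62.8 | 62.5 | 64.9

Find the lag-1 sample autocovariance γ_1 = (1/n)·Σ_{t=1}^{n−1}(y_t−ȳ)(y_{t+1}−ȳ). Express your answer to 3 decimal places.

10.477

Mean ȳ = (60.6 + 53.5 + 55.8 + 55.4 + 63.9 + 67.8 + 62.8 + 62.5 + 64.9)/9 = 60.8000
Σ_{t=1}^{8}(y_t−ȳ)(y_{t+1}−ȳ) = 94.2900
γ_1 = 94.2900 / 9 = 10.477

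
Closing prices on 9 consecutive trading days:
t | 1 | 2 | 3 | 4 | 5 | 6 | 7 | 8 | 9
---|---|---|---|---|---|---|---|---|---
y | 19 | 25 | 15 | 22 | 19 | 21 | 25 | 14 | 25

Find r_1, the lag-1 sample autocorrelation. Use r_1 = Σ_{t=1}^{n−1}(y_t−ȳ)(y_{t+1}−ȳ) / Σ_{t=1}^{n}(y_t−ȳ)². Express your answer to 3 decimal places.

-0.705

Mean ȳ = (19 + 25 + 15 + 22 + 19 + 21 + 25 + 14 + 25)/9 = 20.5556
Numerator Σ_{t=1}^{8}(y_t−ȳ)(y_{t+1}−ȳ) = -98.8642
Denominator Σ(y_t−ȳ)² = 140.2222
r_1 = -98.8642 / 140.2222 = -0.705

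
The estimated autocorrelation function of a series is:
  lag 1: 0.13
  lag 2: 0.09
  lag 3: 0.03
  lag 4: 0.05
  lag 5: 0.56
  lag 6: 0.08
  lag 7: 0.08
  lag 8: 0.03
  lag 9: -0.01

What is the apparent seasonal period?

The largest autocorrelation is r_5 = 0.56; the remaining lags stay at or below 0.13.
The dominant spike at lag 5 indicates a seasonal period of 5.

5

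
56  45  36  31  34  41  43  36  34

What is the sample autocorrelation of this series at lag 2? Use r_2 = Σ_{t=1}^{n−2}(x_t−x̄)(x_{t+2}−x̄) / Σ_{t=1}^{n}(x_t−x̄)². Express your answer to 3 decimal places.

Mean x̄ = (56 + 45 + 36 + 31 + 34 + 41 + 43 + 36 + 34)/9 = 39.5556
Numerator Σ_{t=1}^{7}(x_t−x̄)(x_{t+2}−x̄) = -141.0617
Denominator Σ(x_t−x̄)² = 474.2222
r_2 = -141.0617 / 474.2222 = -0.297

-0.297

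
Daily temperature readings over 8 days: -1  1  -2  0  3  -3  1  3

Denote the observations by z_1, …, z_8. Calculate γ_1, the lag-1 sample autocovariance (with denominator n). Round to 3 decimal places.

Mean z̄ = (-1 + 1 − 2 + 0 + 3 − 3 + 1 + 3)/8 = 0.2500
Deviations: -1.2500, 0.7500, -2.2500, -0.2500, 2.7500, -3.2500, 0.7500, 2.7500
Σ_{t=1}^{7}(z_t−z̄)(z_{t+1}−z̄) = -12.0625
γ_1 = -12.0625 / 8 = -1.508

-1.508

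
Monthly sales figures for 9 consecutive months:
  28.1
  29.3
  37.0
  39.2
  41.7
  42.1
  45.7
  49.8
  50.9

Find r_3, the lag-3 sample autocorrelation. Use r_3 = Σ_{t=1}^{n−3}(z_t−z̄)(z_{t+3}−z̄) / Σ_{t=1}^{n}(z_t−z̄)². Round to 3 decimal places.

0.035

Mean z̄ = (28.1 + 29.3 + 37.0 + 39.2 + 41.7 + 42.1 + 45.7 + 49.8 + 50.9)/9 = 40.4222
Σ(z_t−z̄)(z_{t+3}−z̄) = (15.0605) + (-14.2117) + (-5.7417) + (-6.4506) + (11.9827) + (17.5794) = 18.2185
Denominator Σ(z_t−z̄)² = 518.7756
r_3 = 18.2185 / 518.7756 = 0.035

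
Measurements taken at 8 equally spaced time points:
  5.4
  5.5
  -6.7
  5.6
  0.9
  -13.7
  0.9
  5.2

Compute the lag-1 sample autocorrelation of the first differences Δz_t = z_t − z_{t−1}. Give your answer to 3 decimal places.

-0.379

First differences Δz: 0.1, -12.2, 12.3, -4.7, -14.6, 14.6, 4.3
Mean of differences = -0.0286
Numerator Σ(Δz_t−Δz̄)(Δz_{t+1}−Δz̄) = -290.9822
Denominator Σ(Δz_t−Δz̄)² = 767.0343
r_1(Δz) = -290.9822 / 767.0343 = -0.379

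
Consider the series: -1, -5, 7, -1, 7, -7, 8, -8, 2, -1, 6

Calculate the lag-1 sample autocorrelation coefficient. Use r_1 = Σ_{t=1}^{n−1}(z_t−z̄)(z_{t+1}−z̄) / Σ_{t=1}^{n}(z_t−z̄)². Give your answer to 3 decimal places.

-0.705

Mean z̄ = (-1 − 5 + 7 − 1 + 7 − 7 + 8 − 8 + 2 − 1 + 6)/11 = 0.6364
Numerator Σ_{t=1}^{10}(z_t−z̄)(z_{t+1}−z̄) = -238.6777
Denominator Σ(z_t−z̄)² = 338.5455
r_1 = -238.6777 / 338.5455 = -0.705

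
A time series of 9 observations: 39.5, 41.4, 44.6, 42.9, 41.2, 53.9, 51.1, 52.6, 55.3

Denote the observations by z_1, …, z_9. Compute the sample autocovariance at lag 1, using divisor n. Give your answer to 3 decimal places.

16.299

Mean z̄ = (39.5 + 41.4 + 44.6 + 42.9 + 41.2 + 53.9 + 51.1 + 52.6 + 55.3)/9 = 46.9444
Σ_{t=1}^{8}(z_t−z̄)(z_{t+1}−z̄) = 146.6947
γ_1 = 146.6947 / 9 = 16.299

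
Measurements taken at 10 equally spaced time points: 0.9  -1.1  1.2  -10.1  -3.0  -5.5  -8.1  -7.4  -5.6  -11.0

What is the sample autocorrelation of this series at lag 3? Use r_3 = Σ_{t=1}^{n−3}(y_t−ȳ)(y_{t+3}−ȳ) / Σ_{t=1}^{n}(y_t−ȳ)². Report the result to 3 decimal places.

0.028

Mean ȳ = (0.9 − 1.1 + 1.2 − 10.1 − 3.0 − 5.5 − 8.1 − 7.4 − 5.6 − 11.0)/10 = -4.9700
Σ(y_t−ȳ)(y_{t+3}−ȳ) = (-30.1131) + (7.6239) + (-3.2701) + (16.0569) + (-4.7871) + (0.3339) + (18.8739) = 4.7183
Denominator Σ(y_t−ȳ)² = 170.4410
r_3 = 4.7183 / 170.4410 = 0.028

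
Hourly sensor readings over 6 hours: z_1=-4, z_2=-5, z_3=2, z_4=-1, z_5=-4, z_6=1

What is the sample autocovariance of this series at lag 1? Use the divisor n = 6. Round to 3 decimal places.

-1.671

Mean z̄ = (-4 − 5 + 2 − 1 − 4 + 1)/6 = -1.8333
Deviations: -2.1667, -3.1667, 3.8333, 0.8333, -2.1667, 2.8333
Σ_{t=1}^{5}(z_t−z̄)(z_{t+1}−z̄) = -10.0278
γ_1 = -10.0278 / 6 = -1.671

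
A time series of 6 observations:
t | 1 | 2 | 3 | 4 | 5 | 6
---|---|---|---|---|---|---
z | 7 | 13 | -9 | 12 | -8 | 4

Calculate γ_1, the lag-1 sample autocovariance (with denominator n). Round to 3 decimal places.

-49.560

Mean z̄ = (7 + 13 − 9 + 12 − 8 + 4)/6 = 3.1667
Σ_{t=1}^{5}(z_t−z̄)(z_{t+1}−z̄) = -297.3611
γ_1 = -297.3611 / 6 = -49.560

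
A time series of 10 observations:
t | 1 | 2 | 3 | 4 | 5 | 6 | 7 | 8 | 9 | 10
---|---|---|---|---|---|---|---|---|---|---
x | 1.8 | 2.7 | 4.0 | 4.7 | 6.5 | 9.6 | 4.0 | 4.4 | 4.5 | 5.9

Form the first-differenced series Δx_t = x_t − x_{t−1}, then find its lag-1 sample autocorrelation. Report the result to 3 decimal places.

First differences Δx: 0.9, 1.3, 0.7, 1.8, 3.1, -5.6, 0.4, 0.1, 1.4
Mean of differences = 0.4556
Numerator Σ(Δx_t−Δx̄)(Δx_{t+1}−Δx̄) = -11.5275
Denominator Σ(Δx_t−Δx̄)² = 47.4622
r_1(Δx) = -11.5275 / 47.4622 = -0.243

-0.243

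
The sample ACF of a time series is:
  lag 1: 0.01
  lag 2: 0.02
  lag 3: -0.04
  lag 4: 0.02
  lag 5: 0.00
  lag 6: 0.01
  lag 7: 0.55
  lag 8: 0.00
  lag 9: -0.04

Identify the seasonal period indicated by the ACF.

The largest autocorrelation is r_7 = 0.55; the remaining lags stay at or below 0.02.
The dominant spike at lag 7 indicates a seasonal period of 7.

7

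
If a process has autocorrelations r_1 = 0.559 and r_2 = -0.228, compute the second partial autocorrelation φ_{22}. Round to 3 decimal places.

-0.786

φ_{22} = (r_2 − r_1²) / (1 − r_1²)
r_1² = (0.559)² = 0.312481
Numerator = -0.228 − 0.3125 = -0.5405; denominator = 1 − 0.3125 = 0.6875
φ_{22} = -0.5405 / 0.6875 = -0.786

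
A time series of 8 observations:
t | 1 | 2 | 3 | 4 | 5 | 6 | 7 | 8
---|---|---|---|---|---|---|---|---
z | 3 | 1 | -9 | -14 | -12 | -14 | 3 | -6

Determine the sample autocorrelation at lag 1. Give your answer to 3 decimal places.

0.234

Mean z̄ = (3 + 1 − 9 − 14 − 12 − 14 + 3 − 6)/8 = -6.0000
Deviations from mean: 9.0000, 7.0000, -3.0000, -8.0000, -6.0000, -8.0000, 9.0000, 0.0000
Σ(z_t−z̄)(z_{t+1}−z̄) = (63.0000) + (-21.0000) + (24.0000) + (48.0000) + (48.0000) + (-72.0000) + (0.0000) = 90.0000
Denominator Σ(z_t−z̄)² = 384.0000
r_1 = 90.0000 / 384.0000 = 0.234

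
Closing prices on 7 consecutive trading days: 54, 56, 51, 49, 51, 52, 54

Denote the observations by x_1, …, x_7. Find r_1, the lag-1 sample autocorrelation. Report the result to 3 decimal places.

Mean x̄ = (54 + 56 + 51 + 49 + 51 + 52 + 54)/7 = 52.4286
Deviations from mean: 1.5714, 3.5714, -1.4286, -3.4286, -1.4286, -0.4286, 1.5714
Numerator Σ_{t=1}^{6}(x_t−x̄)(x_{t+1}−x̄) = 10.2449
Denominator Σ(x_t−x̄)² = 33.7143
r_1 = 10.2449 / 33.7143 = 0.304

0.304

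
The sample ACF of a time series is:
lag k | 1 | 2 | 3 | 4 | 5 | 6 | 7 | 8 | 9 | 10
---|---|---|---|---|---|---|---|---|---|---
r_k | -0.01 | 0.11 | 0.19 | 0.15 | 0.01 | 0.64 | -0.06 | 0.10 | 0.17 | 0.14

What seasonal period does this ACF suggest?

The largest autocorrelation is r_6 = 0.64; the remaining lags stay at or below 0.19.
The dominant spike at lag 6 indicates a seasonal period of 6.

6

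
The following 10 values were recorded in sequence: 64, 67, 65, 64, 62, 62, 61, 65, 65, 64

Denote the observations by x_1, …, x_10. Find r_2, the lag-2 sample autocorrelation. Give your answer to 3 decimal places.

-0.053

Mean x̄ = (64 + 67 + 65 + 64 + 62 + 62 + 61 + 65 + 65 + 64)/10 = 63.9000
Numerator Σ_{t=1}^{8}(x_t−x̄)(x_{t+2}−x̄) = -1.5200
Denominator Σ(x_t−x̄)² = 28.9000
r_2 = -1.5200 / 28.9000 = -0.053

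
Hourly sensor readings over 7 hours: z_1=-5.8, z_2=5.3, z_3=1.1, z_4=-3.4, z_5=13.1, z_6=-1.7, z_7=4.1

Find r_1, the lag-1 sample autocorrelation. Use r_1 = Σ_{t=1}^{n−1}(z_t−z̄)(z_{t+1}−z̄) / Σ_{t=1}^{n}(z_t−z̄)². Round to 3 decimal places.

Mean z̄ = (-5.8 + 5.3 + 1.1 − 3.4 + 13.1 − 1.7 + 4.1)/7 = 1.8143
Deviations from mean: -7.6143, 3.4857, -0.7143, -5.2143, 11.2857, -3.5143, 2.2857
Numerator Σ_{t=1}^{6}(z_t−z̄)(z_{t+1}−z̄) = -131.8473
Denominator Σ(z_t−z̄)² = 242.7686
r_1 = -131.8473 / 242.7686 = -0.543

-0.543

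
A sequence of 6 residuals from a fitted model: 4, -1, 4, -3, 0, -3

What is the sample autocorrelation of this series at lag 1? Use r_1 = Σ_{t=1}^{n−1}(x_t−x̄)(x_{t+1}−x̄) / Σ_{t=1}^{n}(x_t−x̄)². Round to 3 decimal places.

-0.394

Mean x̄ = (4 − 1 + 4 − 3 + 0 − 3)/6 = 0.1667
Numerator Σ_{t=1}^{5}(x_t−x̄)(x_{t+1}−x̄) = -20.0278
Denominator Σ(x_t−x̄)² = 50.8333
r_1 = -20.0278 / 50.8333 = -0.394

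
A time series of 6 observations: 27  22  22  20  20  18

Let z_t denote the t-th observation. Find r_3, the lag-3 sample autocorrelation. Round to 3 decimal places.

Mean z̄ = (27 + 22 + 22 + 20 + 20 + 18)/6 = 21.5000
Deviations from mean: 5.5000, 0.5000, 0.5000, -1.5000, -1.5000, -3.5000
Σ(z_t−z̄)(z_{t+3}−z̄) = (-8.2500) + (-0.7500) + (-1.7500) = -10.7500
Denominator Σ(z_t−z̄)² = 47.5000
r_3 = -10.7500 / 47.5000 = -0.226

-0.226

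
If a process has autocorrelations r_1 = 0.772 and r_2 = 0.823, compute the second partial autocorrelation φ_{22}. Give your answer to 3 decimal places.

0.562

φ_{22} = (r_2 − r_1²) / (1 − r_1²)
r_1² = (0.772)² = 0.595984
Numerator = 0.823 − 0.5960 = 0.2270; denominator = 1 − 0.5960 = 0.4040
φ_{22} = 0.2270 / 0.4040 = 0.562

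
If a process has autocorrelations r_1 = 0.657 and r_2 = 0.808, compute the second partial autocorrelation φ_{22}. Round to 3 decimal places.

φ_{22} = (r_2 − r_1²) / (1 − r_1²)
r_1² = (0.657)² = 0.431649
Numerator = 0.808 − 0.4316 = 0.3764; denominator = 1 − 0.4316 = 0.5684
φ_{22} = 0.3764 / 0.5684 = 0.662

0.662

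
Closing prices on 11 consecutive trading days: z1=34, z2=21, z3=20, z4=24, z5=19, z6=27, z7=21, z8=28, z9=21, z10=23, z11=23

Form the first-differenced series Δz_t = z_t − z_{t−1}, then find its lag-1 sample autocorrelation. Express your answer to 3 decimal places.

First differences Δz: -13, -1, 4, -5, 8, -6, 7, -7, 2, 0
Mean of differences = -1.1000
Numerator Σ(Δz_t−Δz̄)(Δz_{t+1}−Δz̄) = -203.0100
Denominator Σ(Δz_t−Δz̄)² = 400.9000
r_1(Δz) = -203.0100 / 400.9000 = -0.506

-0.506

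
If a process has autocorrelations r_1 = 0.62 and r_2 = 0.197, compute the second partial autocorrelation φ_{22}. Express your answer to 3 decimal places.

-0.304

φ_{22} = (r_2 − r_1²) / (1 − r_1²)
r_1² = (0.62)² = 0.3844
Numerator = 0.197 − 0.3844 = -0.1874; denominator = 1 − 0.3844 = 0.6156
φ_{22} = -0.1874 / 0.6156 = -0.304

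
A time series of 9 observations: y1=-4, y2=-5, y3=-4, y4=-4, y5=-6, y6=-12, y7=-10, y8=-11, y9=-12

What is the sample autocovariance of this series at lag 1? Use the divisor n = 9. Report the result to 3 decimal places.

Mean ȳ = (-4 − 5 − 4 − 4 − 6 − 12 − 10 − 11 − 12)/9 = -7.5556
Σ_{t=1}^{8}(y_t−ȳ)(y_{t+1}−ȳ) = 64.0247
γ_1 = 64.0247 / 9 = 7.114

7.114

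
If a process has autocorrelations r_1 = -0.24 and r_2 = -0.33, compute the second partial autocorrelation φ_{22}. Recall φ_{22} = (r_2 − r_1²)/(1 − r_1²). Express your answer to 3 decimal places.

-0.411

φ_{22} = (r_2 − r_1²) / (1 − r_1²)
r_1² = (-0.24)² = 0.0576
Numerator = -0.33 − 0.0576 = -0.3876; denominator = 1 − 0.0576 = 0.9424
φ_{22} = -0.3876 / 0.9424 = -0.411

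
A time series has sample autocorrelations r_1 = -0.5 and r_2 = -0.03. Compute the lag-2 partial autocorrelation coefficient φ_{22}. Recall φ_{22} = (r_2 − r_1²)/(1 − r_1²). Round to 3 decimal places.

-0.373

φ_{22} = (r_2 − r_1²) / (1 − r_1²)
r_1² = (-0.5)² = 0.25
Numerator = -0.03 − 0.2500 = -0.2800; denominator = 1 − 0.2500 = 0.7500
φ_{22} = -0.2800 / 0.7500 = -0.373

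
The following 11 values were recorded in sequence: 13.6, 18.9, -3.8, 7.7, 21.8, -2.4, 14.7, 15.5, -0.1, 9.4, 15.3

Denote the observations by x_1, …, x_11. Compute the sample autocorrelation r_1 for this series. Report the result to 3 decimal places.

-0.415

Mean x̄ = (13.6 + 18.9 − 3.8 + 7.7 + 21.8 − 2.4 + 14.7 + 15.5 − 0.1 + 9.4 + 15.3)/11 = 10.0545
Numerator Σ_{t=1}^{10}(x_t−x̄)(x_{t+1}−x̄) = -317.1502
Denominator Σ(x_t−x̄)² = 763.6673
r_1 = -317.1502 / 763.6673 = -0.415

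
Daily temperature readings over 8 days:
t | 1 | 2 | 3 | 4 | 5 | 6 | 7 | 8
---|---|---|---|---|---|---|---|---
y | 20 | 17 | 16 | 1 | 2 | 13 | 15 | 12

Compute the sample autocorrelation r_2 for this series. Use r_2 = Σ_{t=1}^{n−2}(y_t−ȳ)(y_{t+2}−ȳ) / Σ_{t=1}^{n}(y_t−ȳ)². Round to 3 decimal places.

Mean ȳ = (20 + 17 + 16 + 1 + 2 + 13 + 15 + 12)/8 = 12.0000
Deviations from mean: 8.0000, 5.0000, 4.0000, -11.0000, -10.0000, 1.0000, 3.0000, 0.0000
Numerator Σ_{t=1}^{6}(y_t−ȳ)(y_{t+2}−ȳ) = -104.0000
Denominator Σ(y_t−ȳ)² = 336.0000
r_2 = -104.0000 / 336.0000 = -0.310

-0.310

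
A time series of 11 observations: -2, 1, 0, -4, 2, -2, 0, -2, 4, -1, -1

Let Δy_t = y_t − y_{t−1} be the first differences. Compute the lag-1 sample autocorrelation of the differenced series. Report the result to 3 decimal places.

-0.686

First differences Δy: 3, -1, -4, 6, -4, 2, -2, 6, -5, 0
Mean of differences = 0.1000
Numerator Σ(Δy_t−Δȳ)(Δy_{t+1}−Δȳ) = -100.8100
Denominator Σ(Δy_t−Δȳ)² = 146.9000
r_1(Δy) = -100.8100 / 146.9000 = -0.686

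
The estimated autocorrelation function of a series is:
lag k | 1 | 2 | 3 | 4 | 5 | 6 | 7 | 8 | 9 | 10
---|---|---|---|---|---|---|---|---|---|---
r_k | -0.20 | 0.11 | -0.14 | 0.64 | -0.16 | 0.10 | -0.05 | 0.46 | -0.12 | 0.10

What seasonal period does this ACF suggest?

The largest autocorrelation is r_4 = 0.64, with a weaker echo at lag 8 (0.46); the remaining lags stay at or below 0.11.
The dominant spike at lag 4 indicates a seasonal period of 4.

4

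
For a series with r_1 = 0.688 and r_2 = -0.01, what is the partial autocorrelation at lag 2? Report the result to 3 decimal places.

φ_{22} = (r_2 − r_1²) / (1 − r_1²)
r_1² = (0.688)² = 0.473344
Numerator = -0.01 − 0.4733 = -0.4833; denominator = 1 − 0.4733 = 0.5267
φ_{22} = -0.4833 / 0.5267 = -0.918

-0.918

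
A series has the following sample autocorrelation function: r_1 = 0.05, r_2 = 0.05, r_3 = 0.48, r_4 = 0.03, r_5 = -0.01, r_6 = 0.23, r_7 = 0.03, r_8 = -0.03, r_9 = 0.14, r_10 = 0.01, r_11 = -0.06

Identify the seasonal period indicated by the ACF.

The largest autocorrelation is r_3 = 0.48, with a weaker echo at lag 6 (0.23); the remaining lags stay at or below 0.14.
The dominant spike at lag 3 indicates a seasonal period of 3.

3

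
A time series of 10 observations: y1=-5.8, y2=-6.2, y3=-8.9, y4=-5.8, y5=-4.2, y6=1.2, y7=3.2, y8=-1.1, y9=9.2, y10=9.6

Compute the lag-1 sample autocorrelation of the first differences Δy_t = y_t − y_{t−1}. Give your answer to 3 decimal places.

-0.403

First differences Δy: -0.4, -2.7, 3.1, 1.6, 5.4, 2.0, -4.3, 10.3, 0.4
Mean of differences = 1.7111
Numerator Σ(Δy_t−Δȳ)(Δy_{t+1}−Δȳ) = -60.9390
Denominator Σ(Δy_t−Δȳ)² = 151.1689
r_1(Δy) = -60.9390 / 151.1689 = -0.403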